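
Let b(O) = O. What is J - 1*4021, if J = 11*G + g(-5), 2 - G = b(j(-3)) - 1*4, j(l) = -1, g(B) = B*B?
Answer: -3919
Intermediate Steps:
g(B) = B²
G = 7 (G = 2 - (-1 - 1*4) = 2 - (-1 - 4) = 2 - 1*(-5) = 2 + 5 = 7)
J = 102 (J = 11*7 + (-5)² = 77 + 25 = 102)
J - 1*4021 = 102 - 1*4021 = 102 - 4021 = -3919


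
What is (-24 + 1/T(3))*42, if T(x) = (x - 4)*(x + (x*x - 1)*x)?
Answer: -9086/9 ≈ -1009.6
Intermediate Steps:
T(x) = (-4 + x)*(x + x*(-1 + x²)) (T(x) = (-4 + x)*(x + (x² - 1)*x) = (-4 + x)*(x + (-1 + x²)*x) = (-4 + x)*(x + x*(-1 + x²)))
(-24 + 1/T(3))*42 = (-24 + 1/(3³*(-4 + 3)))*42 = (-24 + 1/(27*(-1)))*42 = (-24 + 1/(-27))*42 = (-24 - 1/27)*42 = -649/27*42 = -9086/9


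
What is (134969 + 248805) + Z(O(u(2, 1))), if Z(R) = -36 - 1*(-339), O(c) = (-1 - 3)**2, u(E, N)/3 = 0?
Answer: 384077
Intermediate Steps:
u(E, N) = 0 (u(E, N) = 3*0 = 0)
O(c) = 16 (O(c) = (-4)**2 = 16)
Z(R) = 303 (Z(R) = -36 + 339 = 303)
(134969 + 248805) + Z(O(u(2, 1))) = (134969 + 248805) + 303 = 383774 + 303 = 384077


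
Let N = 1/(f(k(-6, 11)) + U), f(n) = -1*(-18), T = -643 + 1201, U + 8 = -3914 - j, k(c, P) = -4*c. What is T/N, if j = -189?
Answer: -2072970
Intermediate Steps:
U = -3733 (U = -8 + (-3914 - 1*(-189)) = -8 + (-3914 + 189) = -8 - 3725 = -3733)
T = 558
f(n) = 18
N = -1/3715 (N = 1/(18 - 3733) = 1/(-3715) = -1/3715 ≈ -0.00026918)
T/N = 558/(-1/3715) = 558*(-3715) = -2072970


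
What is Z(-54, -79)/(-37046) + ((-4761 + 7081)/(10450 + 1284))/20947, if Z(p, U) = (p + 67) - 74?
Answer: 7539632349/4552807031254 ≈ 0.0016560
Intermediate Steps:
Z(p, U) = -7 + p (Z(p, U) = (67 + p) - 74 = -7 + p)
Z(-54, -79)/(-37046) + ((-4761 + 7081)/(10450 + 1284))/20947 = (-7 - 54)/(-37046) + ((-4761 + 7081)/(10450 + 1284))/20947 = -61*(-1/37046) + (2320/11734)*(1/20947) = 61/37046 + (2320*(1/11734))*(1/20947) = 61/37046 + (1160/5867)*(1/20947) = 61/37046 + 1160/122896049 = 7539632349/4552807031254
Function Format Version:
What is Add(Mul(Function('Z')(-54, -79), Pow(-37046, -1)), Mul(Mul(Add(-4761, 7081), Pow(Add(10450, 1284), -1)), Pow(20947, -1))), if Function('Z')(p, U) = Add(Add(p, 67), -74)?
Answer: Rational(7539632349, 4552807031254) ≈ 0.0016560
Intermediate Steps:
Function('Z')(p, U) = Add(-7, p) (Function('Z')(p, U) = Add(Add(67, p), -74) = Add(-7, p))
Add(Mul(Function('Z')(-54, -79), Pow(-37046, -1)), Mul(Mul(Add(-4761, 7081), Pow(Add(10450, 1284), -1)), Pow(20947, -1))) = Add(Mul(Add(-7, -54), Pow(-37046, -1)), Mul(Mul(Add(-4761, 7081), Pow(Add(10450, 1284), -1)), Pow(20947, -1))) = Add(Mul(-61, Rational(-1, 37046)), Mul(Mul(2320, Pow(11734, -1)), Rational(1, 20947))) = Add(Rational(61, 37046), Mul(Mul(2320, Rational(1, 11734)), Rational(1, 20947))) = Add(Rational(61, 37046), Mul(Rational(1160, 5867), Rational(1, 20947))) = Add(Rational(61, 37046), Rational(1160, 122896049)) = Rational(7539632349, 4552807031254)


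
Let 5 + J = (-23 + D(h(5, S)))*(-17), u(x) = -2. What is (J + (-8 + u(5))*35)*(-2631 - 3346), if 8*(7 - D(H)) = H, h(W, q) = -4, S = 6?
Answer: 1093791/2 ≈ 5.4690e+5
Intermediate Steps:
D(H) = 7 - H/8
J = 517/2 (J = -5 + (-23 + (7 - ⅛*(-4)))*(-17) = -5 + (-23 + (7 + ½))*(-17) = -5 + (-23 + 15/2)*(-17) = -5 - 31/2*(-17) = -5 + 527/2 = 517/2 ≈ 258.50)
(J + (-8 + u(5))*35)*(-2631 - 3346) = (517/2 + (-8 - 2)*35)*(-2631 - 3346) = (517/2 - 10*35)*(-5977) = (517/2 - 350)*(-5977) = -183/2*(-5977) = 1093791/2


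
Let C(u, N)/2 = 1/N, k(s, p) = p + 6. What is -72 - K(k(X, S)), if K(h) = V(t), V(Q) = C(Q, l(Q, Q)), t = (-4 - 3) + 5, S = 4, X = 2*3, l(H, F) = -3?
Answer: -214/3 ≈ -71.333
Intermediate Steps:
X = 6
k(s, p) = 6 + p
t = -2 (t = -7 + 5 = -2)
C(u, N) = 2/N
V(Q) = -2/3 (V(Q) = 2/(-3) = 2*(-1/3) = -2/3)
K(h) = -2/3
-72 - K(k(X, S)) = -72 - 1*(-2/3) = -72 + 2/3 = -214/3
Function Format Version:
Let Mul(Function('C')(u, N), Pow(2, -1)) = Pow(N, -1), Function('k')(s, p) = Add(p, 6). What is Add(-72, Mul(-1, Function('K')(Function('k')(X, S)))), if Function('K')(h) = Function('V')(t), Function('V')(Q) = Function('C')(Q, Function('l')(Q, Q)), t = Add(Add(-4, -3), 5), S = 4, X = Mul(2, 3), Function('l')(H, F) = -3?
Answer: Rational(-214, 3) ≈ -71.333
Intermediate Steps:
X = 6
Function('k')(s, p) = Add(6, p)
t = -2 (t = Add(-7, 5) = -2)
Function('C')(u, N) = Mul(2, Pow(N, -1))
Function('V')(Q) = Rational(-2, 3) (Function('V')(Q) = Mul(2, Pow(-3, -1)) = Mul(2, Rational(-1, 3)) = Rational(-2, 3))
Function('K')(h) = Rational(-2, 3)
Add(-72, Mul(-1, Function('K')(Function('k')(X, S)))) = Add(-72, Mul(-1, Rational(-2, 3))) = Add(-72, Rational(2, 3)) = Rational(-214, 3)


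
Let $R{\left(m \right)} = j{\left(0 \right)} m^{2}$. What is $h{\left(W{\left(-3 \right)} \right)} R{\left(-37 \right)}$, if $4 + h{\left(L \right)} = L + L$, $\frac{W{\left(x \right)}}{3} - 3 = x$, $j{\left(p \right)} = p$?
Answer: $0$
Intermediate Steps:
$W{\left(x \right)} = 9 + 3 x$
$R{\left(m \right)} = 0$ ($R{\left(m \right)} = 0 m^{2} = 0$)
$h{\left(L \right)} = -4 + 2 L$ ($h{\left(L \right)} = -4 + \left(L + L\right) = -4 + 2 L$)
$h{\left(W{\left(-3 \right)} \right)} R{\left(-37 \right)} = \left(-4 + 2 \left(9 + 3 \left(-3\right)\right)\right) 0 = \left(-4 + 2 \left(9 - 9\right)\right) 0 = \left(-4 + 2 \cdot 0\right) 0 = \left(-4 + 0\right) 0 = \left(-4\right) 0 = 0$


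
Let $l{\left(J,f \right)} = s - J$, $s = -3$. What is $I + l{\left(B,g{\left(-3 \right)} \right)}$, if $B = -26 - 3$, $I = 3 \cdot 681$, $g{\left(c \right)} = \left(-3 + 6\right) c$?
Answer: $2069$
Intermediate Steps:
$g{\left(c \right)} = 3 c$
$I = 2043$
$B = -29$
$l{\left(J,f \right)} = -3 - J$
$I + l{\left(B,g{\left(-3 \right)} \right)} = 2043 - -26 = 2043 + \left(-3 + 29\right) = 2043 + 26 = 2069$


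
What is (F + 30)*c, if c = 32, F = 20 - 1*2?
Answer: 1536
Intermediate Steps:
F = 18 (F = 20 - 2 = 18)
(F + 30)*c = (18 + 30)*32 = 48*32 = 1536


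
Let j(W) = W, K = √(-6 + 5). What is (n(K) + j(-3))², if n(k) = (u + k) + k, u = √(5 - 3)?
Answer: (-3 + √2 + 2*I)² ≈ -1.4853 - 6.3431*I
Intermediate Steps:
u = √2 ≈ 1.4142
K = I (K = √(-1) = I ≈ 1.0*I)
n(k) = √2 + 2*k (n(k) = (√2 + k) + k = (k + √2) + k = √2 + 2*k)
(n(K) + j(-3))² = ((√2 + 2*I) - 3)² = (-3 + √2 + 2*I)²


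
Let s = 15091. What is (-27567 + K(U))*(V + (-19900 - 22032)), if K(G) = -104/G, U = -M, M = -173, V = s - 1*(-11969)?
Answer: 70927468040/173 ≈ 4.0999e+8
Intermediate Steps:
V = 27060 (V = 15091 - 1*(-11969) = 15091 + 11969 = 27060)
U = 173 (U = -1*(-173) = 173)
(-27567 + K(U))*(V + (-19900 - 22032)) = (-27567 - 104/173)*(27060 + (-19900 - 22032)) = (-27567 - 104*1/173)*(27060 - 41932) = (-27567 - 104/173)*(-14872) = -4769195/173*(-14872) = 70927468040/173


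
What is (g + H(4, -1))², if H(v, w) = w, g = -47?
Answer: 2304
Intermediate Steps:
(g + H(4, -1))² = (-47 - 1)² = (-48)² = 2304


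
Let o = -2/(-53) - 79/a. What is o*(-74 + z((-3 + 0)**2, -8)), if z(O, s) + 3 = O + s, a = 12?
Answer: 79097/159 ≈ 497.47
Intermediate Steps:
o = -4163/636 (o = -2/(-53) - 79/12 = -2*(-1/53) - 79*1/12 = 2/53 - 79/12 = -4163/636 ≈ -6.5456)
z(O, s) = -3 + O + s (z(O, s) = -3 + (O + s) = -3 + O + s)
o*(-74 + z((-3 + 0)**2, -8)) = -4163*(-74 + (-3 + (-3 + 0)**2 - 8))/636 = -4163*(-74 + (-3 + (-3)**2 - 8))/636 = -4163*(-74 + (-3 + 9 - 8))/636 = -4163*(-74 - 2)/636 = -4163/636*(-76) = 79097/159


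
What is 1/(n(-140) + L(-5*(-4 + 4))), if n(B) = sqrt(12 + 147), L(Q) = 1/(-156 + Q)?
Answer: 156/3869423 + 24336*sqrt(159)/3869423 ≈ 0.079345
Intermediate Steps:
n(B) = sqrt(159)
1/(n(-140) + L(-5*(-4 + 4))) = 1/(sqrt(159) + 1/(-156 - 5*(-4 + 4))) = 1/(sqrt(159) + 1/(-156 - 5*0)) = 1/(sqrt(159) + 1/(-156 + 0)) = 1/(sqrt(159) + 1/(-156)) = 1/(sqrt(159) - 1/156) = 1/(-1/156 + sqrt(159))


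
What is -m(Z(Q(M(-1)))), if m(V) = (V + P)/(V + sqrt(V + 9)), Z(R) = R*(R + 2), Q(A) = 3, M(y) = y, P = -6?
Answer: -45/67 + 6*sqrt(6)/67 ≈ -0.45228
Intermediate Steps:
Z(R) = R*(2 + R)
m(V) = (-6 + V)/(V + sqrt(9 + V)) (m(V) = (V - 6)/(V + sqrt(V + 9)) = (-6 + V)/(V + sqrt(9 + V)))
-m(Z(Q(M(-1)))) = -(-6 + 3*(2 + 3))/(3*(2 + 3) + sqrt(9 + 3*(2 + 3))) = -(-6 + 3*5)/(3*5 + sqrt(9 + 3*5)) = -(-6 + 15)/(15 + sqrt(9 + 15)) = -9/(15 + sqrt(24)) = -9/(15 + 2*sqrt(6))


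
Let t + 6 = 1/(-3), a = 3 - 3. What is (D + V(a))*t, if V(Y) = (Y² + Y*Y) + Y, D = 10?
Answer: -190/3 ≈ -63.333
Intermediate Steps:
a = 0
t = -19/3 (t = -6 + 1/(-3) = -6 - ⅓ = -19/3 ≈ -6.3333)
V(Y) = Y + 2*Y² (V(Y) = (Y² + Y²) + Y = 2*Y² + Y = Y + 2*Y²)
(D + V(a))*t = (10 + 0*(1 + 2*0))*(-19/3) = (10 + 0*(1 + 0))*(-19/3) = (10 + 0*1)*(-19/3) = (10 + 0)*(-19/3) = 10*(-19/3) = -190/3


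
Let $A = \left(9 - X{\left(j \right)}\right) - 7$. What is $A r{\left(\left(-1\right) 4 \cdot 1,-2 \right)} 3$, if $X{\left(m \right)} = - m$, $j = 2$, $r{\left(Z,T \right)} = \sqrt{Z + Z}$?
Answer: $24 i \sqrt{2} \approx 33.941 i$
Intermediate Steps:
$r{\left(Z,T \right)} = \sqrt{2} \sqrt{Z}$ ($r{\left(Z,T \right)} = \sqrt{2 Z} = \sqrt{2} \sqrt{Z}$)
$A = 4$ ($A = \left(9 - \left(-1\right) 2\right) - 7 = \left(9 - -2\right) - 7 = \left(9 + 2\right) - 7 = 11 - 7 = 4$)
$A r{\left(\left(-1\right) 4 \cdot 1,-2 \right)} 3 = 4 \sqrt{2} \sqrt{\left(-1\right) 4 \cdot 1} \cdot 3 = 4 \sqrt{2} \sqrt{\left(-4\right) 1} \cdot 3 = 4 \sqrt{2} \sqrt{-4} \cdot 3 = 4 \sqrt{2} \cdot 2 i 3 = 4 \cdot 2 i \sqrt{2} \cdot 3 = 8 i \sqrt{2} \cdot 3 = 24 i \sqrt{2}$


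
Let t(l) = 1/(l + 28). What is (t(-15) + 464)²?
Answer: 36397089/169 ≈ 2.1537e+5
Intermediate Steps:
t(l) = 1/(28 + l)
(t(-15) + 464)² = (1/(28 - 15) + 464)² = (1/13 + 464)² = (6033/13)² = 36397089/169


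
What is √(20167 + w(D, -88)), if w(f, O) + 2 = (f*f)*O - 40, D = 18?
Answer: I*√8387 ≈ 91.581*I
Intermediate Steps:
w(f, O) = -42 + O*f² (w(f, O) = -2 + ((f*f)*O - 40) = -2 + (f²*O - 40) = -2 + (O*f² - 40) = -2 + (-40 + O*f²) = -42 + O*f²)
√(20167 + w(D, -88)) = √(20167 + (-42 - 88*18²)) = √(20167 + (-42 - 88*324)) = √(20167 + (-42 - 28512)) = √(20167 - 28554) = √(-8387) = I*√8387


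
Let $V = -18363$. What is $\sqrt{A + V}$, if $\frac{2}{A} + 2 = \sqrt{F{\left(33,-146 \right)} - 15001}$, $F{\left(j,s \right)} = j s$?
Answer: $\frac{\sqrt{-7215765333719 - 39646 i \sqrt{19819}}}{19823} \approx 5.2408 \cdot 10^{-5} - 135.51 i$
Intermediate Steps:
$A = \frac{2}{-2 + i \sqrt{19819}}$ ($A = \frac{2}{-2 + \sqrt{33 \left(-146\right) - 15001}} = \frac{2}{-2 + \sqrt{-4818 - 15001}} = \frac{2}{-2 + \sqrt{-19819}} = \frac{2}{-2 + i \sqrt{19819}} \approx -0.00020179 - 0.014204 i$)
$\sqrt{A + V} = \sqrt{\left(- \frac{4}{19823} - \frac{2 i \sqrt{19819}}{19823}\right) - 18363} = \sqrt{- \frac{364009753}{19823} - \frac{2 i \sqrt{19819}}{19823}}$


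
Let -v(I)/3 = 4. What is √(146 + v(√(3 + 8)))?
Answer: √134 ≈ 11.576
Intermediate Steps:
v(I) = -12 (v(I) = -3*4 = -12)
√(146 + v(√(3 + 8))) = √(146 - 12) = √134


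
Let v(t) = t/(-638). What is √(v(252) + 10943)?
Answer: √1113530429/319 ≈ 104.61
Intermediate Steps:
v(t) = -t/638 (v(t) = t*(-1/638) = -t/638)
√(v(252) + 10943) = √(-1/638*252 + 10943) = √(-126/319 + 10943) = √(3490691/319) = √1113530429/319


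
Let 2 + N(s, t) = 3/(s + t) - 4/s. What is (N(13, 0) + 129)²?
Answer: 2722500/169 ≈ 16109.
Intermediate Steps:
N(s, t) = -2 - 4/s + 3/(s + t) (N(s, t) = -2 + (3/(s + t) - 4/s) = -2 + (-4/s + 3/(s + t)) = -2 - 4/s + 3/(s + t))
(N(13, 0) + 129)² = ((-1*13 - 4*0 - 2*13² - 2*13*0)/(13*(13 + 0)) + 129)² = ((1/13)*(-13 + 0 - 2*169 + 0)/13 + 129)² = ((1/13)*(1/13)*(-13 + 0 - 338 + 0) + 129)² = ((1/13)*(1/13)*(-351) + 129)² = (-27/13 + 129)² = (1650/13)² = 2722500/169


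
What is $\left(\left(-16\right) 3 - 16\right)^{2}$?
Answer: $4096$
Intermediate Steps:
$\left(\left(-16\right) 3 - 16\right)^{2} = \left(-48 - 16\right)^{2} = \left(-64\right)^{2} = 4096$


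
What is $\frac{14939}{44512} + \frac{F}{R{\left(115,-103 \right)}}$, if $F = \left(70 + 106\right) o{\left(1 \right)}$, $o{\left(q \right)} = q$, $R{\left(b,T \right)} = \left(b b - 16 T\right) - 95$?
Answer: $\frac{114301327}{328899168} \approx 0.34753$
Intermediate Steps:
$R{\left(b,T \right)} = -95 + b^{2} - 16 T$ ($R{\left(b,T \right)} = \left(b^{2} - 16 T\right) - 95 = -95 + b^{2} - 16 T$)
$F = 176$ ($F = \left(70 + 106\right) 1 = 176 \cdot 1 = 176$)
$\frac{14939}{44512} + \frac{F}{R{\left(115,-103 \right)}} = \frac{14939}{44512} + \frac{176}{-95 + 115^{2} - -1648} = 14939 \cdot \frac{1}{44512} + \frac{176}{-95 + 13225 + 1648} = \frac{14939}{44512} + \frac{176}{14778} = \frac{14939}{44512} + 176 \cdot \frac{1}{14778} = \frac{14939}{44512} + \frac{88}{7389} = \frac{114301327}{328899168}$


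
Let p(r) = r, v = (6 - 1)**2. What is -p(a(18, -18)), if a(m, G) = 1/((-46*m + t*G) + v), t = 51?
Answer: 1/1721 ≈ 0.00058106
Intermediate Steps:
v = 25 (v = 5**2 = 25)
a(m, G) = 1/(25 - 46*m + 51*G) (a(m, G) = 1/((-46*m + 51*G) + 25) = 1/(25 - 46*m + 51*G))
-p(a(18, -18)) = -1/(25 - 46*18 + 51*(-18)) = -1/(25 - 828 - 918) = -1/(-1721) = -1*(-1/1721) = 1/1721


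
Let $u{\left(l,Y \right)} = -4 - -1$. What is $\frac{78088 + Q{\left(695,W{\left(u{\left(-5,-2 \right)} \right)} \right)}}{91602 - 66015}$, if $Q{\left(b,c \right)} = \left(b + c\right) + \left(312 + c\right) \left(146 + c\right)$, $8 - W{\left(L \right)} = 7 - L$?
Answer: $\frac{123421}{25587} \approx 4.8236$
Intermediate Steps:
$u{\left(l,Y \right)} = -3$ ($u{\left(l,Y \right)} = -4 + 1 = -3$)
$W{\left(L \right)} = 1 + L$ ($W{\left(L \right)} = 8 - \left(7 - L\right) = 8 + \left(-7 + L\right) = 1 + L$)
$Q{\left(b,c \right)} = b + c + \left(146 + c\right) \left(312 + c\right)$ ($Q{\left(b,c \right)} = \left(b + c\right) + \left(146 + c\right) \left(312 + c\right) = b + c + \left(146 + c\right) \left(312 + c\right)$)
$\frac{78088 + Q{\left(695,W{\left(u{\left(-5,-2 \right)} \right)} \right)}}{91602 - 66015} = \frac{78088 + \left(45552 + 695 + \left(1 - 3\right)^{2} + 459 \left(1 - 3\right)\right)}{91602 - 66015} = \frac{78088 + \left(45552 + 695 + \left(-2\right)^{2} + 459 \left(-2\right)\right)}{25587} = \left(78088 + \left(45552 + 695 + 4 - 918\right)\right) \frac{1}{25587} = \left(78088 + 45333\right) \frac{1}{25587} = 123421 \cdot \frac{1}{25587} = \frac{123421}{25587}$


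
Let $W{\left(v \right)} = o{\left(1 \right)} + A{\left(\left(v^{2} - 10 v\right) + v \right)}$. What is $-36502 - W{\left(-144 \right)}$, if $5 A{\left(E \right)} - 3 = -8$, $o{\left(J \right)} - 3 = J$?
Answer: $-36505$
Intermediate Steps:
$o{\left(J \right)} = 3 + J$
$A{\left(E \right)} = -1$ ($A{\left(E \right)} = \frac{3}{5} + \frac{1}{5} \left(-8\right) = \frac{3}{5} - \frac{8}{5} = -1$)
$W{\left(v \right)} = 3$ ($W{\left(v \right)} = \left(3 + 1\right) - 1 = 4 - 1 = 3$)
$-36502 - W{\left(-144 \right)} = -36502 - 3 = -36505$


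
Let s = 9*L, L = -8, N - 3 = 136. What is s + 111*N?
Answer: 15357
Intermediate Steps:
N = 139 (N = 3 + 136 = 139)
s = -72 (s = 9*(-8) = -72)
s + 111*N = -72 + 111*139 = -72 + 15429 = 15357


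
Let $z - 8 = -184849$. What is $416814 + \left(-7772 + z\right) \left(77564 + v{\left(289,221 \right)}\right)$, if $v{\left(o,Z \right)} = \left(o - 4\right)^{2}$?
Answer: $-30584408843$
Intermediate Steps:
$z = -184841$ ($z = 8 - 184849 = -184841$)
$v{\left(o,Z \right)} = \left(-4 + o\right)^{2}$
$416814 + \left(-7772 + z\right) \left(77564 + v{\left(289,221 \right)}\right) = 416814 + \left(-7772 - 184841\right) \left(77564 + \left(-4 + 289\right)^{2}\right) = 416814 - 192613 \left(77564 + 285^{2}\right) = 416814 - 192613 \left(77564 + 81225\right) = 416814 - 30584825657 = -30584408843$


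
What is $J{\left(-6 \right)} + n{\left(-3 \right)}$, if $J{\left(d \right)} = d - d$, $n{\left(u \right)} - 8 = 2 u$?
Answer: $2$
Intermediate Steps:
$n{\left(u \right)} = 8 + 2 u$
$J{\left(d \right)} = 0$
$J{\left(-6 \right)} + n{\left(-3 \right)} = 0 + \left(8 + 2 \left(-3\right)\right) = 0 + \left(8 - 6\right) = 0 + 2 = 2$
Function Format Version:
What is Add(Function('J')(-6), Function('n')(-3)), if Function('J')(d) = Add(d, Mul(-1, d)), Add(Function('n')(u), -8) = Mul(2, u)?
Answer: 2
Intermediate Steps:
Function('n')(u) = Add(8, Mul(2, u))
Function('J')(d) = 0
Add(Function('J')(-6), Function('n')(-3)) = Add(0, Add(8, Mul(2, -3))) = Add(0, Add(8, -6)) = Add(0, 2) = 2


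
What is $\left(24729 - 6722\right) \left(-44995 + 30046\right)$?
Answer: $-269186643$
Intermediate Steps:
$\left(24729 - 6722\right) \left(-44995 + 30046\right) = 18007 \left(-14949\right) = -269186643$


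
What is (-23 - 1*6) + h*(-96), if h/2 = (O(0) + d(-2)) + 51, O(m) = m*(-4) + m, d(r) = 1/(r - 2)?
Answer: -9773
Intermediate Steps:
d(r) = 1/(-2 + r)
O(m) = -3*m (O(m) = -4*m + m = -3*m)
h = 203/2 (h = 2*((-3*0 + 1/(-2 - 2)) + 51) = 2*((0 + 1/(-4)) + 51) = 2*((0 - 1/4) + 51) = 2*(-1/4 + 51) = 2*(203/4) = 203/2 ≈ 101.50)
(-23 - 1*6) + h*(-96) = (-23 - 1*6) + (203/2)*(-96) = (-23 - 6) - 9744 = -29 - 9744 = -9773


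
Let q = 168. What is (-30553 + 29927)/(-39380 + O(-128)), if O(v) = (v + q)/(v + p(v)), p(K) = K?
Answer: 20032/1260165 ≈ 0.015896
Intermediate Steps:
O(v) = (168 + v)/(2*v) (O(v) = (v + 168)/(v + v) = (168 + v)/((2*v)) = (168 + v)*(1/(2*v)) = (168 + v)/(2*v))
(-30553 + 29927)/(-39380 + O(-128)) = (-30553 + 29927)/(-39380 + (½)*(168 - 128)/(-128)) = -626/(-39380 + (½)*(-1/128)*40) = -626/(-39380 - 5/32) = -626/(-1260165/32) = -626*(-32/1260165) = 20032/1260165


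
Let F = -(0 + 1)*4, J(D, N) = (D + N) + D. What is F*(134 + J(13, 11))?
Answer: -684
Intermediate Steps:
J(D, N) = N + 2*D
F = -4 (F = -1*1*4 = -1*4 = -4)
F*(134 + J(13, 11)) = -4*(134 + (11 + 2*13)) = -4*(134 + (11 + 26)) = -4*(134 + 37) = -4*171 = -684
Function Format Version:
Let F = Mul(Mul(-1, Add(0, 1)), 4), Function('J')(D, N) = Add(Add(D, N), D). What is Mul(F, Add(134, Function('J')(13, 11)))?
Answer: -684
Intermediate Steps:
Function('J')(D, N) = Add(N, Mul(2, D))
F = -4 (F = Mul(Mul(-1, 1), 4) = Mul(-1, 4) = -4)
Mul(F, Add(134, Function('J')(13, 11))) = Mul(-4, Add(134, Add(11, Mul(2, 13)))) = Mul(-4, Add(134, Add(11, 26))) = Mul(-4, Add(134, 37)) = Mul(-4, 171) = -684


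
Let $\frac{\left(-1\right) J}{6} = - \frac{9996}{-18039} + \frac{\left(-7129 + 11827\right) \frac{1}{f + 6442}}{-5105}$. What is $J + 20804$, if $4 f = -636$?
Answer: $\frac{573103975396192}{27552180185} \approx 20801.0$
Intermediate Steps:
$f = -159$ ($f = \frac{1}{4} \left(-636\right) = -159$)
$J = - \frac{91581172548}{27552180185}$ ($J = - 6 \left(- \frac{9996}{-18039} + \frac{\left(-7129 + 11827\right) \frac{1}{-159 + 6442}}{-5105}\right) = - 6 \left(\left(-9996\right) \left(- \frac{1}{18039}\right) + \frac{4698}{6283} \left(- \frac{1}{5105}\right)\right) = - 6 \left(\frac{476}{859} + 4698 \cdot \frac{1}{6283} \left(- \frac{1}{5105}\right)\right) = - 6 \left(\frac{476}{859} + \frac{4698}{6283} \left(- \frac{1}{5105}\right)\right) = - 6 \left(\frac{476}{859} - \frac{4698}{32074715}\right) = \left(-6\right) \frac{15263528758}{27552180185} = - \frac{91581172548}{27552180185} \approx -3.3239$)
$J + 20804 = - \frac{91581172548}{27552180185} + 20804 = \frac{573103975396192}{27552180185}$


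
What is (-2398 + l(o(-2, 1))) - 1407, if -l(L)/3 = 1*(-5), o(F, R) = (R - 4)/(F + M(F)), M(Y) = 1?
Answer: -3790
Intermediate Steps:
o(F, R) = (-4 + R)/(1 + F) (o(F, R) = (R - 4)/(F + 1) = (-4 + R)/(1 + F))
l(L) = 15 (l(L) = -3*(-5) = 15)
(-2398 + l(o(-2, 1))) - 1407 = (-2398 + 15) - 1407 = -2383 - 1407 = -3790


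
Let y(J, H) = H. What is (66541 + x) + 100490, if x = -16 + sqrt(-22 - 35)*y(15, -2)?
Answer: 167015 - 2*I*sqrt(57) ≈ 1.6702e+5 - 15.1*I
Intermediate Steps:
x = -16 - 2*I*sqrt(57) (x = -16 + sqrt(-22 - 35)*(-2) = -16 + sqrt(-57)*(-2) = -16 + (I*sqrt(57))*(-2) = -16 - 2*I*sqrt(57) ≈ -16.0 - 15.1*I)
(66541 + x) + 100490 = (66541 + (-16 - 2*I*sqrt(57))) + 100490 = (66525 - 2*I*sqrt(57)) + 100490 = 167015 - 2*I*sqrt(57)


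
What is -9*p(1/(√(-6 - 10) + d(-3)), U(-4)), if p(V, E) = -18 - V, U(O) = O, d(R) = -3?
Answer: 4023/25 - 36*I/25 ≈ 160.92 - 1.44*I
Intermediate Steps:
-9*p(1/(√(-6 - 10) + d(-3)), U(-4)) = -9*(-18 - 1/(√(-6 - 10) - 3)) = -9*(-18 - 1/(√(-16) - 3)) = -9*(-18 - 1/(4*I - 3)) = -9*(-18 - 1/(-3 + 4*I)) = -9*(-18 - (-3 - 4*I)/25) = 162 + 9*(-3 - 4*I)/25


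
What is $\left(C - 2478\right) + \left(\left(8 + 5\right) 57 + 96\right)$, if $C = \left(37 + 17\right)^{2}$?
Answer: $1275$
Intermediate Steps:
$C = 2916$ ($C = 54^{2} = 2916$)
$\left(C - 2478\right) + \left(\left(8 + 5\right) 57 + 96\right) = \left(2916 - 2478\right) + \left(\left(8 + 5\right) 57 + 96\right) = \left(2916 + \left(-11008 + 8530\right)\right) + \left(13 \cdot 57 + 96\right) = \left(2916 - 2478\right) + \left(741 + 96\right) = 438 + 837 = 1275$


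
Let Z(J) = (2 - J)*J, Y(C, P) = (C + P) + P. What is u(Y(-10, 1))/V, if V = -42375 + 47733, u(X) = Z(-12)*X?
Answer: 224/893 ≈ 0.25084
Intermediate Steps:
Y(C, P) = C + 2*P
Z(J) = J*(2 - J)
u(X) = -168*X (u(X) = (-12*(2 - 1*(-12)))*X = (-12*(2 + 12))*X = (-12*14)*X = -168*X)
V = 5358
u(Y(-10, 1))/V = -168*(-10 + 2*1)/5358 = -168*(-10 + 2)*(1/5358) = -168*(-8)*(1/5358) = 1344*(1/5358) = 224/893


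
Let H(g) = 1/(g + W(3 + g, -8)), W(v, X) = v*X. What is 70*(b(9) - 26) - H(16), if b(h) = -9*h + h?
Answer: -932959/136 ≈ -6860.0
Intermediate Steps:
W(v, X) = X*v
b(h) = -8*h
H(g) = 1/(-24 - 7*g) (H(g) = 1/(g - 8*(3 + g)) = 1/(g + (-24 - 8*g)) = 1/(-24 - 7*g))
70*(b(9) - 26) - H(16) = 70*(-8*9 - 26) - 1/(-24 - 7*16) = 70*(-72 - 26) - 1/(-24 - 112) = 70*(-98) - 1/(-136) = -6860 - 1*(-1/136) = -6860 + 1/136 = -932959/136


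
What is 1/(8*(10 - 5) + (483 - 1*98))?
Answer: 1/425 ≈ 0.0023529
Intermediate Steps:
1/(8*(10 - 5) + (483 - 1*98)) = 1/(8*5 + (483 - 98)) = 1/(40 + 385) = 1/425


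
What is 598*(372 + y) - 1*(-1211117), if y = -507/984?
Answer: 235055441/164 ≈ 1.4333e+6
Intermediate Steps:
y = -169/328 (y = -507*1/984 = -169/328 ≈ -0.51524)
598*(372 + y) - 1*(-1211117) = 598*(372 - 169/328) - 1*(-1211117) = 598*(121847/328) + 1211117 = 36432253/164 + 1211117 = 235055441/164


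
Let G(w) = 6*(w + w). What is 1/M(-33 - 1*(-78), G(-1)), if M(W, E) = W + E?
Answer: 1/33 ≈ 0.030303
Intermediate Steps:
G(w) = 12*w (G(w) = 6*(2*w) = 12*w)
M(W, E) = E + W
1/M(-33 - 1*(-78), G(-1)) = 1/(12*(-1) + (-33 - 1*(-78))) = 1/(-12 + (-33 + 78)) = 1/(-12 + 45) = 1/33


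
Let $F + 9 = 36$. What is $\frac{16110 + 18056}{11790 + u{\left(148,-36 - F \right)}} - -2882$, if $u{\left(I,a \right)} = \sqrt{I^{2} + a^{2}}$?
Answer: $\frac{400938067354}{138978227} - \frac{34166 \sqrt{25873}}{138978227} \approx 2884.9$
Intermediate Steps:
$F = 27$ ($F = -9 + 36 = 27$)
$\frac{16110 + 18056}{11790 + u{\left(148,-36 - F \right)}} - -2882 = \frac{16110 + 18056}{11790 + \sqrt{148^{2} + \left(-36 - 27\right)^{2}}} - -2882 = \frac{34166}{11790 + \sqrt{21904 + \left(-36 - 27\right)^{2}}} + 2882 = \frac{34166}{11790 + \sqrt{21904 + \left(-63\right)^{2}}} + 2882 = \frac{34166}{11790 + \sqrt{21904 + 3969}} + 2882 = \frac{34166}{11790 + \sqrt{25873}} + 2882 = 2882 + \frac{34166}{11790 + \sqrt{25873}}$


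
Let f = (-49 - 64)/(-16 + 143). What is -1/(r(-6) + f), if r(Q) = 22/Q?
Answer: 381/1736 ≈ 0.21947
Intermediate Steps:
f = -113/127 ≈ -0.88976
-1/(r(-6) + f) = -1/(22/(-6) - 113/127) = -1/(22*(-1/6) - 113/127) = -1/(-11/3 - 113/127) = -1/(-1736/381) = -1*(-381/1736) = 381/1736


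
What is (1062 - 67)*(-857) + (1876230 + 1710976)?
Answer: 2734491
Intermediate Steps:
(1062 - 67)*(-857) + (1876230 + 1710976) = 995*(-857) + 3587206 = -852715 + 3587206 = 2734491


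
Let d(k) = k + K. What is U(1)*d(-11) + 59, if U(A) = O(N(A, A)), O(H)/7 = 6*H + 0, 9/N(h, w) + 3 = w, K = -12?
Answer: 4406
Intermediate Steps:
N(h, w) = 9/(-3 + w)
O(H) = 42*H (O(H) = 7*(6*H + 0) = 7*(6*H) = 42*H)
d(k) = -12 + k (d(k) = k - 12 = -12 + k)
U(A) = 378/(-3 + A) (U(A) = 42*(9/(-3 + A)) = 378/(-3 + A))
U(1)*d(-11) + 59 = (378/(-3 + 1))*(-12 - 11) + 59 = (378/(-2))*(-23) + 59 = (378*(-1/2))*(-23) + 59 = -189*(-23) + 59 = 4347 + 59 = 4406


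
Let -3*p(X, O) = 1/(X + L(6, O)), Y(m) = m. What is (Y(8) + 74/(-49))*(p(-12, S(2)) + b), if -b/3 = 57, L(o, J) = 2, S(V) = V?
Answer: -271837/245 ≈ -1109.5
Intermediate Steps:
b = -171 (b = -3*57 = -171)
p(X, O) = -1/(3*(2 + X)) (p(X, O) = -1/(3*(X + 2)) = -1/(3*(2 + X)))
(Y(8) + 74/(-49))*(p(-12, S(2)) + b) = (8 + 74/(-49))*(-1/(6 + 3*(-12)) - 171) = (8 + 74*(-1/49))*(-1/(6 - 36) - 171) = (8 - 74/49)*(-1/(-30) - 171) = 318*(-1*(-1/30) - 171)/49 = 318*(1/30 - 171)/49 = (318/49)*(-5129/30) = -271837/245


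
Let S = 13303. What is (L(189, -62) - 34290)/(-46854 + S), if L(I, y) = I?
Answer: 34101/33551 ≈ 1.0164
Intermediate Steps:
(L(189, -62) - 34290)/(-46854 + S) = (189 - 34290)/(-46854 + 13303) = -34101/(-33551) = -34101*(-1/33551) = 34101/33551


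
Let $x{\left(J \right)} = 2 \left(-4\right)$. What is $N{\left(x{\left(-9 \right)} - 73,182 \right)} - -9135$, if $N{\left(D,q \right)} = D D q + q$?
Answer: $1203419$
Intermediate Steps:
$x{\left(J \right)} = -8$
$N{\left(D,q \right)} = q + q D^{2}$ ($N{\left(D,q \right)} = D^{2} q + q = q D^{2} + q = q + q D^{2}$)
$N{\left(x{\left(-9 \right)} - 73,182 \right)} - -9135 = 182 \left(1 + \left(-8 - 73\right)^{2}\right) - -9135 = 182 \left(1 + \left(-81\right)^{2}\right) + 9135 = 182 \left(1 + 6561\right) + 9135 = 182 \cdot 6562 + 9135 = 1194284 + 9135 = 1203419$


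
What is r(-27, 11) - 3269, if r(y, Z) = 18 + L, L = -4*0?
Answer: -3251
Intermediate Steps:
L = 0
r(y, Z) = 18 (r(y, Z) = 18 + 0 = 18)
r(-27, 11) - 3269 = 18 - 3269 = -3251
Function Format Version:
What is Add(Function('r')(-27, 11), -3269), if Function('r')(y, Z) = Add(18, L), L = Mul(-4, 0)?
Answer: -3251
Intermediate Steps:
L = 0
Function('r')(y, Z) = 18 (Function('r')(y, Z) = Add(18, 0) = 18)
Add(Function('r')(-27, 11), -3269) = Add(18, -3269) = -3251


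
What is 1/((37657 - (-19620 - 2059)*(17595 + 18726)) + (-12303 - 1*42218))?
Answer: 1/787386095 ≈ 1.2700e-9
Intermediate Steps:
1/((37657 - (-19620 - 2059)*(17595 + 18726)) + (-12303 - 1*42218)) = 1/((37657 - (-21679)*36321) + (-12303 - 42218)) = 1/((37657 - 1*(-787402959)) - 54521) = 1/((37657 + 787402959) - 54521) = 1/(787440616 - 54521) = 1/787386095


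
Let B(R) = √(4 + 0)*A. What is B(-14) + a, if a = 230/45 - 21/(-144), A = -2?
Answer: 181/144 ≈ 1.2569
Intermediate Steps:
a = 757/144 (a = 230*(1/45) - 21*(-1/144) = 46/9 + 7/48 = 757/144 ≈ 5.2569)
B(R) = -4 (B(R) = √(4 + 0)*(-2) = √4*(-2) = 2*(-2) = -4)
B(-14) + a = -4 + 757/144 = 181/144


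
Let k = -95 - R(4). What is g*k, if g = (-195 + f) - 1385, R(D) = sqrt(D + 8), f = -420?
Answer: 190000 + 4000*sqrt(3) ≈ 1.9693e+5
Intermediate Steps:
R(D) = sqrt(8 + D)
k = -95 - 2*sqrt(3) (k = -95 - sqrt(8 + 4) = -95 - sqrt(12) = -95 - 2*sqrt(3) ≈ -98.464)
g = -2000 (g = (-195 - 420) - 1385 = -615 - 1385 = -2000)
g*k = -2000*(-95 - 2*sqrt(3)) = 190000 + 4000*sqrt(3)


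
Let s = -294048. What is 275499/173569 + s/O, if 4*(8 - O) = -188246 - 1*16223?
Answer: -4479110553/1075607093 ≈ -4.1643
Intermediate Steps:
O = 204501/4 (O = 8 - (-188246 - 1*16223)/4 = 8 - (-188246 - 16223)/4 = 8 - ¼*(-204469) = 8 + 204469/4 = 204501/4 ≈ 51125.)
275499/173569 + s/O = 275499/173569 - 294048/204501/4 = 275499*(1/173569) - 294048*4/204501 = 275499/173569 - 392064/68167 = -4479110553/1075607093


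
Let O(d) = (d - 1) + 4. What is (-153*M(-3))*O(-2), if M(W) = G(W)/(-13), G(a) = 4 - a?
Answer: 1071/13 ≈ 82.385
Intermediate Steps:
M(W) = -4/13 + W/13 (M(W) = (4 - W)/(-13) = (4 - W)*(-1/13) = -4/13 + W/13)
O(d) = 3 + d (O(d) = (-1 + d) + 4 = 3 + d)
(-153*M(-3))*O(-2) = (-153*(-4/13 + (1/13)*(-3)))*(3 - 2) = -153*(-4/13 - 3/13)*1 = -153*(-7/13)*1 = (1071/13)*1 = 1071/13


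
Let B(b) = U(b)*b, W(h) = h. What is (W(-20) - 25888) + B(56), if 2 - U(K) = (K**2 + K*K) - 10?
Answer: -376468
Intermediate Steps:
U(K) = 12 - 2*K**2 (U(K) = 2 - ((K**2 + K*K) - 10) = 2 - ((K**2 + K**2) - 10) = 2 - (2*K**2 - 10) = 2 - (-10 + 2*K**2) = 2 + (10 - 2*K**2) = 12 - 2*K**2)
B(b) = b*(12 - 2*b**2) (B(b) = (12 - 2*b**2)*b = b*(12 - 2*b**2))
(W(-20) - 25888) + B(56) = (-20 - 25888) + 2*56*(6 - 1*56**2) = -25908 + 2*56*(6 - 1*3136) = -25908 + 2*56*(6 - 3136) = -25908 + 2*56*(-3130) = -25908 - 350560 = -376468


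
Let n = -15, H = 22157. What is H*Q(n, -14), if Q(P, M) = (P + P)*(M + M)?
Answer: 18611880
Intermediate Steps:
Q(P, M) = 4*M*P (Q(P, M) = (2*P)*(2*M) = 4*M*P)
H*Q(n, -14) = 22157*(4*(-14)*(-15)) = 22157*840 = 18611880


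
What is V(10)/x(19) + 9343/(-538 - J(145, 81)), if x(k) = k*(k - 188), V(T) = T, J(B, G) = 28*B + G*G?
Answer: -30111963/35831549 ≈ -0.84038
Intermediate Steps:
J(B, G) = G² + 28*B (J(B, G) = 28*B + G² = G² + 28*B)
x(k) = k*(-188 + k)
V(10)/x(19) + 9343/(-538 - J(145, 81)) = 10/((19*(-188 + 19))) + 9343/(-538 - (81² + 28*145)) = 10/((19*(-169))) + 9343/(-538 - (6561 + 4060)) = 10/(-3211) + 9343/(-538 - 1*10621) = 10*(-1/3211) + 9343/(-538 - 10621) = -10/3211 + 9343/(-11159) = -10/3211 + 9343*(-1/11159) = -10/3211 - 9343/11159 = -30111963/35831549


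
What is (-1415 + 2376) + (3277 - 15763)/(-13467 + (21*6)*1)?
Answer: 4277729/4447 ≈ 961.94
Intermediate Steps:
(-1415 + 2376) + (3277 - 15763)/(-13467 + (21*6)*1) = 961 - 12486/(-13467 + 126*1) = 961 - 12486/(-13467 + 126) = 961 - 12486/(-13341) = 961 - 12486*(-1/13341) = 961 + 4162/4447 = 4277729/4447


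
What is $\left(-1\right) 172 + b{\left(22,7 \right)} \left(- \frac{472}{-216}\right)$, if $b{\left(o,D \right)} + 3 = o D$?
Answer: $\frac{4265}{27} \approx 157.96$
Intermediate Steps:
$b{\left(o,D \right)} = -3 + D o$ ($b{\left(o,D \right)} = -3 + o D = -3 + D o$)
$\left(-1\right) 172 + b{\left(22,7 \right)} \left(- \frac{472}{-216}\right) = \left(-1\right) 172 + \left(-3 + 7 \cdot 22\right) \left(- \frac{472}{-216}\right) = -172 + \left(-3 + 154\right) \left(\left(-472\right) \left(- \frac{1}{216}\right)\right) = -172 + 151 \cdot \frac{59}{27} = -172 + \frac{8909}{27} = \frac{4265}{27}$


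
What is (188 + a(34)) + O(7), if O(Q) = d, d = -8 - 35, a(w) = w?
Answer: 179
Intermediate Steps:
d = -43
O(Q) = -43
(188 + a(34)) + O(7) = (188 + 34) - 43 = 222 - 43 = 179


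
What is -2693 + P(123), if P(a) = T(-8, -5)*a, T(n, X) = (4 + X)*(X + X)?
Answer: -1463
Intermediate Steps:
T(n, X) = 2*X*(4 + X) (T(n, X) = (4 + X)*(2*X) = 2*X*(4 + X))
P(a) = 10*a (P(a) = (2*(-5)*(4 - 5))*a = (2*(-5)*(-1))*a = 10*a)
-2693 + P(123) = -2693 + 10*123 = -2693 + 1230 = -1463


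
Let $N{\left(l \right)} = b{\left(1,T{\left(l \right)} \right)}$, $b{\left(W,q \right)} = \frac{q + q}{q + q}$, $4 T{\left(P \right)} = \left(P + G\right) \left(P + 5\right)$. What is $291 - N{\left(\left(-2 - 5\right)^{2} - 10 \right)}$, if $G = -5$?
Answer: $290$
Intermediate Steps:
$T{\left(P \right)} = \frac{\left(-5 + P\right) \left(5 + P\right)}{4}$ ($T{\left(P \right)} = \frac{\left(P - 5\right) \left(P + 5\right)}{4} = \frac{\left(-5 + P\right) \left(5 + P\right)}{4}$)
$b{\left(W,q \right)} = 1$ ($b{\left(W,q \right)} = \frac{2 q}{2 q} = 2 q \frac{1}{2 q} = 1$)
$N{\left(l \right)} = 1$
$291 - N{\left(\left(-2 - 5\right)^{2} - 10 \right)} = 291 - 1 = 290$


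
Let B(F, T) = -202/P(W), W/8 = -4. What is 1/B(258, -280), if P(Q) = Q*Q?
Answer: -512/101 ≈ -5.0693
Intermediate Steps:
W = -32 (W = 8*(-4) = -32)
P(Q) = Q²
B(F, T) = -101/512 (B(F, T) = -202/((-32)²) = -202/1024 = -202*1/1024 = -101/512)
1/B(258, -280) = 1/(-101/512) = -512/101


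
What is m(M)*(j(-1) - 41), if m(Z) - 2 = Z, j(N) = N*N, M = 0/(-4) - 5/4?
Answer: -30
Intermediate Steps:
M = -5/4 (M = 0*(-1/4) - 5*1/4 = 0 - 5/4 = -5/4 ≈ -1.2500)
j(N) = N**2
m(Z) = 2 + Z
m(M)*(j(-1) - 41) = (2 - 5/4)*((-1)**2 - 41) = 3*(1 - 41)/4 = (3/4)*(-40) = -30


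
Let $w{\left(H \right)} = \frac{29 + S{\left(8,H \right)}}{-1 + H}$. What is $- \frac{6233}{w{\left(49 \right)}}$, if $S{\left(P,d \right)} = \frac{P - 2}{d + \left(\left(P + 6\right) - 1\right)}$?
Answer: $- \frac{4637352}{451} \approx -10282.0$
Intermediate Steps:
$S{\left(P,d \right)} = \frac{-2 + P}{5 + P + d}$ ($S{\left(P,d \right)} = \frac{-2 + P}{d + \left(\left(6 + P\right) - 1\right)} = \frac{-2 + P}{d + \left(5 + P\right)} = \frac{-2 + P}{5 + P + d}$)
$w{\left(H \right)} = \frac{29 + \frac{6}{13 + H}}{-1 + H}$ ($w{\left(H \right)} = \frac{29 + \frac{-2 + 8}{5 + 8 + H}}{-1 + H} = \frac{29 + \frac{1}{13 + H} 6}{-1 + H} = \frac{29 + \frac{6}{13 + H}}{-1 + H}$)
$- \frac{6233}{w{\left(49 \right)}} = - \frac{6233}{\frac{1}{-1 + 49} \frac{1}{13 + 49} \left(383 + 29 \cdot 49\right)} = - \frac{6233}{\frac{1}{48} \cdot \frac{1}{62} \left(383 + 1421\right)} = - \frac{6233}{\frac{1}{48} \cdot \frac{1}{62} \cdot 1804} = - \frac{6233}{\frac{451}{744}} = \left(-6233\right) \frac{744}{451} = - \frac{4637352}{451}$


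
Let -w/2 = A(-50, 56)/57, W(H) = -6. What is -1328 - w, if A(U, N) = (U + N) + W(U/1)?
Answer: -1328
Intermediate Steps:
A(U, N) = -6 + N + U (A(U, N) = (U + N) - 6 = (N + U) - 6 = -6 + N + U)
w = 0 (w = -2*(-6 + 56 - 50)/57 = -0/57 = -2*0 = 0)
-1328 - w = -1328 - 1*0 = -1328 + 0 = -1328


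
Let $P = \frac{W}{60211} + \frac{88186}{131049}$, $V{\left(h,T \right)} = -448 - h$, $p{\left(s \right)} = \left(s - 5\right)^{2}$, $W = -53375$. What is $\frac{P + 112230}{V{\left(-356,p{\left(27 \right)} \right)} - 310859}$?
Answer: $- \frac{885559381002841}{2453587267453389} \approx -0.36092$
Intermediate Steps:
$p{\left(s \right)} = \left(-5 + s\right)^{2}$
$P = - \frac{1684973129}{7890591339}$ ($P = - \frac{53375}{60211} + \frac{88186}{131049} = - \frac{1684973129}{7890591339} \approx -0.21354$)
$\frac{P + 112230}{V{\left(-356,p{\left(27 \right)} \right)} - 310859} = \frac{- \frac{1684973129}{7890591339} + 112230}{\left(-448 - -356\right) - 310859} = \frac{885559381002841}{7890591339 \left(\left(-448 + 356\right) - 310859\right)} = \frac{885559381002841}{7890591339 \left(-92 - 310859\right)} = \frac{885559381002841}{7890591339 \left(-310951\right)} = \frac{885559381002841}{7890591339} \left(- \frac{1}{310951}\right) = - \frac{885559381002841}{2453587267453389}$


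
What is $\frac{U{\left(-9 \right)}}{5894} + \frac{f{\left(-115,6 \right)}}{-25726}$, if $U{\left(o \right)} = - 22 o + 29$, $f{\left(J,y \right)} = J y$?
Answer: $\frac{4953331}{75814522} \approx 0.065335$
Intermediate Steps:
$U{\left(o \right)} = 29 - 22 o$
$\frac{U{\left(-9 \right)}}{5894} + \frac{f{\left(-115,6 \right)}}{-25726} = \frac{29 - -198}{5894} + \frac{\left(-115\right) 6}{-25726} = \left(29 + 198\right) \frac{1}{5894} - - \frac{345}{12863} = 227 \cdot \frac{1}{5894} + \frac{345}{12863} = \frac{227}{5894} + \frac{345}{12863} = \frac{4953331}{75814522}$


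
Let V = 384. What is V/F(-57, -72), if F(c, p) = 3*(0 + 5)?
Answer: 128/5 ≈ 25.600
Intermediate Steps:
F(c, p) = 15 (F(c, p) = 3*5 = 15)
V/F(-57, -72) = 384/15 = 384*(1/15) = 128/5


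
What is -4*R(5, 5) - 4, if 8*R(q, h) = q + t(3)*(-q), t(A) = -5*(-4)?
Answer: 87/2 ≈ 43.500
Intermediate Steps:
t(A) = 20
R(q, h) = -19*q/8 (R(q, h) = (q + 20*(-q))/8 = (q - 20*q)/8 = (-19*q)/8 = -19*q/8)
-4*R(5, 5) - 4 = -(-19)*5/2 - 4 = -4*(-95/8) - 4 = 95/2 - 4 = 87/2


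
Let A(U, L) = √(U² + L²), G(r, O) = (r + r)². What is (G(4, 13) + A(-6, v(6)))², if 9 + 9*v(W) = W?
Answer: 37189/9 + 640*√13/3 ≈ 4901.3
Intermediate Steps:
v(W) = -1 + W/9
G(r, O) = 4*r² (G(r, O) = (2*r)² = 4*r²)
A(U, L) = √(L² + U²)
(G(4, 13) + A(-6, v(6)))² = (4*4² + √((-1 + (⅑)*6)² + (-6)²))² = (4*16 + √((-1 + ⅔)² + 36))² = (64 + √((-⅓)² + 36))² = (64 + √(⅑ + 36))² = (64 + √(325/9))² = (64 + 5*√13/3)²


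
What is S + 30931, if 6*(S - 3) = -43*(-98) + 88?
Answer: 31651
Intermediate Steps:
S = 720 (S = 3 + (-43*(-98) + 88)/6 = 3 + (4214 + 88)/6 = 3 + (1/6)*4302 = 3 + 717 = 720)
S + 30931 = 720 + 30931 = 31651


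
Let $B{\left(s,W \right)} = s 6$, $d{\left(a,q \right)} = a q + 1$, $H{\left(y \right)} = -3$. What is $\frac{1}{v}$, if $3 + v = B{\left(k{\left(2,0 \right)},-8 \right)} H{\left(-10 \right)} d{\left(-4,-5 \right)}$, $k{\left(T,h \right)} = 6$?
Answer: $- \frac{1}{2271} \approx -0.00044033$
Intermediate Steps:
$d{\left(a,q \right)} = 1 + a q$
$B{\left(s,W \right)} = 6 s$
$v = -2271$ ($v = -3 + 6 \cdot 6 \left(-3\right) \left(1 - -20\right) = -3 + 36 \left(-3\right) \left(1 + 20\right) = -3 - 2268 = -2271$)
$\frac{1}{v} = \frac{1}{-2271} = - \frac{1}{2271}$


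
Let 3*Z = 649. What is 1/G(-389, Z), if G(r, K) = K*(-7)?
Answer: -3/4543 ≈ -0.00066036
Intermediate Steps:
Z = 649/3 (Z = (⅓)*649 = 649/3 ≈ 216.33)
G(r, K) = -7*K
1/G(-389, Z) = 1/(-7*649/3) = 1/(-4543/3) = -3/4543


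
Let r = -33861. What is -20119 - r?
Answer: 13742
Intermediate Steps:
-20119 - r = -20119 - 1*(-33861) = -20119 + 33861 = 13742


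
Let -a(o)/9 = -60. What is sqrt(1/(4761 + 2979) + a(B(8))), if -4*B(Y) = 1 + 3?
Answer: sqrt(898614215)/1290 ≈ 23.238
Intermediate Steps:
B(Y) = -1 (B(Y) = -(1 + 3)/4 = -1/4*4 = -1)
a(o) = 540 (a(o) = -9*(-60) = 540)
sqrt(1/(4761 + 2979) + a(B(8))) = sqrt(1/(4761 + 2979) + 540) = sqrt(1/7740 + 540) = sqrt(4179601/7740) = sqrt(898614215)/1290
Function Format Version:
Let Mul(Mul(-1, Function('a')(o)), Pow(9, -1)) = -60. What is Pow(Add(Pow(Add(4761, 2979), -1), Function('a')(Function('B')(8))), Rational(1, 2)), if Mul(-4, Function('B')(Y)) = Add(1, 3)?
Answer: Mul(Rational(1, 1290), Pow(898614215, Rational(1, 2))) ≈ 23.238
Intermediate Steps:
Function('B')(Y) = -1 (Function('B')(Y) = Mul(Rational(-1, 4), Add(1, 3)) = Mul(Rational(-1, 4), 4) = -1)
Function('a')(o) = 540 (Function('a')(o) = Mul(-9, -60) = 540)
Pow(Add(Pow(Add(4761, 2979), -1), Function('a')(Function('B')(8))), Rational(1, 2)) = Pow(Add(Pow(Add(4761, 2979), -1), 540), Rational(1, 2)) = Pow(Add(Pow(7740, -1), 540), Rational(1, 2)) = Pow(Add(Rational(1, 7740), 540), Rational(1, 2)) = Pow(Rational(4179601, 7740), Rational(1, 2)) = Mul(Rational(1, 1290), Pow(898614215, Rational(1, 2)))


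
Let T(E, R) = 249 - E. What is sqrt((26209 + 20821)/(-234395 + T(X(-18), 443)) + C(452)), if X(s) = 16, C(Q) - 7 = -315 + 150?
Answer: I*sqrt(240956769817)/39027 ≈ 12.578*I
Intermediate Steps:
C(Q) = -158 (C(Q) = 7 + (-315 + 150) = 7 - 165 = -158)
sqrt((26209 + 20821)/(-234395 + T(X(-18), 443)) + C(452)) = sqrt((26209 + 20821)/(-234395 + (249 - 1*16)) - 158) = sqrt(47030/(-234395 + (249 - 16)) - 158) = sqrt(47030/(-234395 + 233) - 158) = sqrt(47030/(-234162) - 158) = sqrt(47030*(-1/234162) - 158) = sqrt(-23515/117081 - 158) = sqrt(-18522313/117081) = I*sqrt(240956769817)/39027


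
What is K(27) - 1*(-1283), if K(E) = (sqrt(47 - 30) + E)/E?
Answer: 1284 + sqrt(17)/27 ≈ 1284.2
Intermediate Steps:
K(E) = (E + sqrt(17))/E (K(E) = (sqrt(17) + E)/E = (E + sqrt(17))/E)
K(27) - 1*(-1283) = (27 + sqrt(17))/27 - 1*(-1283) = (27 + sqrt(17))/27 + 1283 = (1 + sqrt(17)/27) + 1283 = 1284 + sqrt(17)/27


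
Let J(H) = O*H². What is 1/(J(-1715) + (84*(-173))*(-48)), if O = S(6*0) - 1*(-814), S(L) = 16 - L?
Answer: 1/2441914286 ≈ 4.0951e-10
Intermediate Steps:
O = 830 (O = (16 - 6*0) - 1*(-814) = (16 - 1*0) + 814 = (16 + 0) + 814 = 16 + 814 = 830)
J(H) = 830*H²
1/(J(-1715) + (84*(-173))*(-48)) = 1/(830*(-1715)² + (84*(-173))*(-48)) = 1/(830*2941225 - 14532*(-48)) = 1/(2441216750 + 697536) = 1/2441914286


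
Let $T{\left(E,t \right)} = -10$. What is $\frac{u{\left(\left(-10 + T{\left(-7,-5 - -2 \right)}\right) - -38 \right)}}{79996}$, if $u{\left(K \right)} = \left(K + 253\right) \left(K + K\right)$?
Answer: $\frac{2439}{19999} \approx 0.12196$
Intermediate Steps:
$u{\left(K \right)} = 2 K \left(253 + K\right)$ ($u{\left(K \right)} = \left(253 + K\right) 2 K = 2 K \left(253 + K\right)$)
$\frac{u{\left(\left(-10 + T{\left(-7,-5 - -2 \right)}\right) - -38 \right)}}{79996} = \frac{2 \left(\left(-10 - 10\right) - -38\right) \left(253 - -18\right)}{79996} = 2 \left(-20 + 38\right) \left(253 + \left(-20 + 38\right)\right) \frac{1}{79996} = 2 \cdot 18 \left(253 + 18\right) \frac{1}{79996} = 2 \cdot 18 \cdot 271 \cdot \frac{1}{79996} = 9756 \cdot \frac{1}{79996} = \frac{2439}{19999}$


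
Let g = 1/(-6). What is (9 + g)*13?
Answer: 689/6 ≈ 114.83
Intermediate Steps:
g = -⅙ ≈ -0.16667
(9 + g)*13 = (9 - ⅙)*13 = (53/6)*13 = 689/6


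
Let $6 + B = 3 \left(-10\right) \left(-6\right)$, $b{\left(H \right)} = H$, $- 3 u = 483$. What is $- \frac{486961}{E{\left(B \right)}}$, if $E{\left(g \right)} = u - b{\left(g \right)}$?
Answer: $\frac{486961}{335} \approx 1453.6$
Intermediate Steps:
$u = -161$ ($u = \left(- \frac{1}{3}\right) 483 = -161$)
$B = 174$ ($B = -6 + 3 \left(-10\right) \left(-6\right) = -6 - -180 = -6 + 180 = 174$)
$E{\left(g \right)} = -161 - g$
$- \frac{486961}{E{\left(B \right)}} = - \frac{486961}{-161 - 174} = - \frac{486961}{-335} = \left(-486961\right) \left(- \frac{1}{335}\right) = \frac{486961}{335}$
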